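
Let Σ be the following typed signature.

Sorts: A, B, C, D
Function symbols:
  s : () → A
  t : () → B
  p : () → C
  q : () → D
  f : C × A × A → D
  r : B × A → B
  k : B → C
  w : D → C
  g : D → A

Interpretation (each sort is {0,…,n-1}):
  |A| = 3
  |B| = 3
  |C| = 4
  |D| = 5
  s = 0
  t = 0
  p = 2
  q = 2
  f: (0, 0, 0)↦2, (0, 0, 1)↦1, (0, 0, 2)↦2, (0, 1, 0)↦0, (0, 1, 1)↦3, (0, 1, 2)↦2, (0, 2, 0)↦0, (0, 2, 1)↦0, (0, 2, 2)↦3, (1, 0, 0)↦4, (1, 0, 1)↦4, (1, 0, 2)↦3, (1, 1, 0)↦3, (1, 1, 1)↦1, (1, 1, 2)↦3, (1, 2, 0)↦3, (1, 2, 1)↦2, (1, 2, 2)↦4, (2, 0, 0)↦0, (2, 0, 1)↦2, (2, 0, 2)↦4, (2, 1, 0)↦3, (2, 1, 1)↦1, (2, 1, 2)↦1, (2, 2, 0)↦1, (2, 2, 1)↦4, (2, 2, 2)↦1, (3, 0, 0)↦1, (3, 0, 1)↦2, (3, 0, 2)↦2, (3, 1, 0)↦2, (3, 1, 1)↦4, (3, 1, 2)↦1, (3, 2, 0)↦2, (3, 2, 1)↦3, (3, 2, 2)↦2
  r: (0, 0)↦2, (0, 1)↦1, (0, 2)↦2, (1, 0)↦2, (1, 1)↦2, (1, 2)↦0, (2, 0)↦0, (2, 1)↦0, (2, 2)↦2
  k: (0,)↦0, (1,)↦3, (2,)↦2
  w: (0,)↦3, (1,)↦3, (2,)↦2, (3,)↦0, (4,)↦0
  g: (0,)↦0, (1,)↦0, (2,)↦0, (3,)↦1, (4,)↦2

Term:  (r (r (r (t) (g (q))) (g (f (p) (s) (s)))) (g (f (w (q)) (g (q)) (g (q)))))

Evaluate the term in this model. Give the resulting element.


  t = 0
  q = 2
  (g (q)) = g(2,) = 0
  (r (t) (g (q))) = r(0, 0) = 2
  p = 2
  s = 0
  s = 0
  (f (p) (s) (s)) = f(2, 0, 0) = 0
  (g (f (p) (s) (s))) = g(0,) = 0
  (r (r (t) (g (q))) (g (f (p) (s) (s)))) = r(2, 0) = 0
  q = 2
  (w (q)) = w(2,) = 2
  q = 2
  (g (q)) = g(2,) = 0
  q = 2
  (g (q)) = g(2,) = 0
  (f (w (q)) (g (q)) (g (q))) = f(2, 0, 0) = 0
  (g (f (w (q)) (g (q)) (g (q)))) = g(0,) = 0
  (r (r (r (t) (g (q))) (g (f (p) (s) (s)))) (g (f (w (q)) (g (q)) (g (q))))) = r(0, 0) = 2

value = 2


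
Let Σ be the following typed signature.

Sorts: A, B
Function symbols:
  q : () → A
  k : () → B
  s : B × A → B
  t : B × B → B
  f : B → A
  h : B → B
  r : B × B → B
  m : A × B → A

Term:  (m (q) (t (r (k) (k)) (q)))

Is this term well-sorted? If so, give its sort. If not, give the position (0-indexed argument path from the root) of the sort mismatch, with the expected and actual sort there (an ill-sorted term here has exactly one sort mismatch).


  (q) : A
      (k) : B
      (k) : B
    (r (k) (k)) : B
    (q) : A
  (t (r (k) (k)) (q)) : ✗ arg 1 at [1, 1] has sort A, expected B

ill-sorted at position [1, 1]: expected B, got A


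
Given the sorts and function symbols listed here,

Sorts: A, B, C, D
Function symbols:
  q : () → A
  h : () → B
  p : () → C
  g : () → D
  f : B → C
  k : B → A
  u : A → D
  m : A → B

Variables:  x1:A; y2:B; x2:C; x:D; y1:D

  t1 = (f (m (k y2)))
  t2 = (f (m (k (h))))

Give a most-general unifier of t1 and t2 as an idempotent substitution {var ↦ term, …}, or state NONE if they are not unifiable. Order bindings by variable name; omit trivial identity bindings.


{y2 ↦ (h)}


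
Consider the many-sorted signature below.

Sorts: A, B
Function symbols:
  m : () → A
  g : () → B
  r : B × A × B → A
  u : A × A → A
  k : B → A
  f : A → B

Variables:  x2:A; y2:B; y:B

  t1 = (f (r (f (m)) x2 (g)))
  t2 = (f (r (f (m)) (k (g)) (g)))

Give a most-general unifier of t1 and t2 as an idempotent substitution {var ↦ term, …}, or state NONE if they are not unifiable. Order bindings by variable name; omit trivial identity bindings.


{x2 ↦ (k (g))}


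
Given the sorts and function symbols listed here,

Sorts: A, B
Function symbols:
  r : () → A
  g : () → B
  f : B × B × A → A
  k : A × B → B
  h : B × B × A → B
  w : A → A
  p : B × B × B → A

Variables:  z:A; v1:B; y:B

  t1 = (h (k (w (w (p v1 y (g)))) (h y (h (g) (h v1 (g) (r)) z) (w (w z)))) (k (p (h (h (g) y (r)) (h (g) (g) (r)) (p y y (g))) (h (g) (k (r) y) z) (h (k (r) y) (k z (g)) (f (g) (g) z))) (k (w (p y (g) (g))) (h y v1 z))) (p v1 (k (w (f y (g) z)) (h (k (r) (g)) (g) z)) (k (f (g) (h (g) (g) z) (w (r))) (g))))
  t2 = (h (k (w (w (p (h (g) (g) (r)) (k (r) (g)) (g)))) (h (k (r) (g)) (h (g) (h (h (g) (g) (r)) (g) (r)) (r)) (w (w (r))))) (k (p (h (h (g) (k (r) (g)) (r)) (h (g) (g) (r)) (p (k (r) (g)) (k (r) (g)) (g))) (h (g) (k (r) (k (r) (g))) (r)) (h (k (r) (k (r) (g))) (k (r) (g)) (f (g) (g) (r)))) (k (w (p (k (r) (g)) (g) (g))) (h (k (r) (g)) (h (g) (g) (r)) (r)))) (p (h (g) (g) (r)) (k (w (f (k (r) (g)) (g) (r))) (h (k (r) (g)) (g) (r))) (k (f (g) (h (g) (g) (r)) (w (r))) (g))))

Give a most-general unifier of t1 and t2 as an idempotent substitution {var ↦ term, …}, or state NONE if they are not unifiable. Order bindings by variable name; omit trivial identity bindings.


{v1 ↦ (h (g) (g) (r)), y ↦ (k (r) (g)), z ↦ (r)}


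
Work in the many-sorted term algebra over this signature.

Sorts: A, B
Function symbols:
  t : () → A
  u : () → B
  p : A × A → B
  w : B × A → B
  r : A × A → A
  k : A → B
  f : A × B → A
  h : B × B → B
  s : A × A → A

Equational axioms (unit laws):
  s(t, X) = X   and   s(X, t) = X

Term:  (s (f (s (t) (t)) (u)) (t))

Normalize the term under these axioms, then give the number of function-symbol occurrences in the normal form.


size = 3

1. (s (f (s (t) (t)) (u)) (t))  →  (f (s (t) (t)) (u))
2. (f (s (t) (t)) (u))  →  (f (t) (u))
normal form: (f (t) (u))


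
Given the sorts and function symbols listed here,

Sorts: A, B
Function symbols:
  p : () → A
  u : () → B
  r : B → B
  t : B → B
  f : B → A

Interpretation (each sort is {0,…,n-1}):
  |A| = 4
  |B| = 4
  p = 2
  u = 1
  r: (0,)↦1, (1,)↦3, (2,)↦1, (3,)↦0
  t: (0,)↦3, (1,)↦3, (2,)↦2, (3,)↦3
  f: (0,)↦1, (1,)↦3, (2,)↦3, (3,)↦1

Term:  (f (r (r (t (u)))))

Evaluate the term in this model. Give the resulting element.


  u = 1
  (t (u)) = t(1,) = 3
  (r (t (u))) = r(3,) = 0
  (r (r (t (u)))) = r(0,) = 1
  (f (r (r (t (u))))) = f(1,) = 3

value = 3


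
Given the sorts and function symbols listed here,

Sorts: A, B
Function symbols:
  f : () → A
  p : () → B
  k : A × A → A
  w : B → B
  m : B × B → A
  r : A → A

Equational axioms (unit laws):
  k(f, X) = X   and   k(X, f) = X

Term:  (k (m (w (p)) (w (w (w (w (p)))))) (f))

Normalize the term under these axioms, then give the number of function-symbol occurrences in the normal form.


1. (k (m (w (p)) (w (w (w (w (p)))))) (f))  →  (m (w (p)) (w (w (w (w (p))))))
normal form: (m (w (p)) (w (w (w (w (p))))))

size = 8


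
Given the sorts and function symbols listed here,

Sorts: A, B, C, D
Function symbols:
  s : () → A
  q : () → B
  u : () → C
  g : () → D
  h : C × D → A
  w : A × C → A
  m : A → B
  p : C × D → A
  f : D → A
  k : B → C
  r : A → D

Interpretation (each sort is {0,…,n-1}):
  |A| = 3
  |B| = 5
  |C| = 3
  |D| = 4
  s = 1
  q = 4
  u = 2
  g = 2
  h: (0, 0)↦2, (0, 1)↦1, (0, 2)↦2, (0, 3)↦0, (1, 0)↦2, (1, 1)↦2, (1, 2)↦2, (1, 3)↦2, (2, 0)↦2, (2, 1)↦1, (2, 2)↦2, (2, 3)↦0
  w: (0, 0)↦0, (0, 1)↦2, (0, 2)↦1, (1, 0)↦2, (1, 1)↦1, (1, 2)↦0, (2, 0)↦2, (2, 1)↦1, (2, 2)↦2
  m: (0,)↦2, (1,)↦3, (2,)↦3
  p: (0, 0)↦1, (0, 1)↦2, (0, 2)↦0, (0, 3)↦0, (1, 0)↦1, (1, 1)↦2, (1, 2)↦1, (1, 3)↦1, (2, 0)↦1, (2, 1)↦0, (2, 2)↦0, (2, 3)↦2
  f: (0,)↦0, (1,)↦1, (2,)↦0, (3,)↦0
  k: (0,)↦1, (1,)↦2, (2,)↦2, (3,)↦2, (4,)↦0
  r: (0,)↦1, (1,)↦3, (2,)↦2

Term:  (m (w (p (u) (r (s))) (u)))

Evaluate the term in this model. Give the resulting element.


  u = 2
  s = 1
  (r (s)) = r(1,) = 3
  (p (u) (r (s))) = p(2, 3) = 2
  u = 2
  (w (p (u) (r (s))) (u)) = w(2, 2) = 2
  (m (w (p (u) (r (s))) (u))) = m(2,) = 3

value = 3


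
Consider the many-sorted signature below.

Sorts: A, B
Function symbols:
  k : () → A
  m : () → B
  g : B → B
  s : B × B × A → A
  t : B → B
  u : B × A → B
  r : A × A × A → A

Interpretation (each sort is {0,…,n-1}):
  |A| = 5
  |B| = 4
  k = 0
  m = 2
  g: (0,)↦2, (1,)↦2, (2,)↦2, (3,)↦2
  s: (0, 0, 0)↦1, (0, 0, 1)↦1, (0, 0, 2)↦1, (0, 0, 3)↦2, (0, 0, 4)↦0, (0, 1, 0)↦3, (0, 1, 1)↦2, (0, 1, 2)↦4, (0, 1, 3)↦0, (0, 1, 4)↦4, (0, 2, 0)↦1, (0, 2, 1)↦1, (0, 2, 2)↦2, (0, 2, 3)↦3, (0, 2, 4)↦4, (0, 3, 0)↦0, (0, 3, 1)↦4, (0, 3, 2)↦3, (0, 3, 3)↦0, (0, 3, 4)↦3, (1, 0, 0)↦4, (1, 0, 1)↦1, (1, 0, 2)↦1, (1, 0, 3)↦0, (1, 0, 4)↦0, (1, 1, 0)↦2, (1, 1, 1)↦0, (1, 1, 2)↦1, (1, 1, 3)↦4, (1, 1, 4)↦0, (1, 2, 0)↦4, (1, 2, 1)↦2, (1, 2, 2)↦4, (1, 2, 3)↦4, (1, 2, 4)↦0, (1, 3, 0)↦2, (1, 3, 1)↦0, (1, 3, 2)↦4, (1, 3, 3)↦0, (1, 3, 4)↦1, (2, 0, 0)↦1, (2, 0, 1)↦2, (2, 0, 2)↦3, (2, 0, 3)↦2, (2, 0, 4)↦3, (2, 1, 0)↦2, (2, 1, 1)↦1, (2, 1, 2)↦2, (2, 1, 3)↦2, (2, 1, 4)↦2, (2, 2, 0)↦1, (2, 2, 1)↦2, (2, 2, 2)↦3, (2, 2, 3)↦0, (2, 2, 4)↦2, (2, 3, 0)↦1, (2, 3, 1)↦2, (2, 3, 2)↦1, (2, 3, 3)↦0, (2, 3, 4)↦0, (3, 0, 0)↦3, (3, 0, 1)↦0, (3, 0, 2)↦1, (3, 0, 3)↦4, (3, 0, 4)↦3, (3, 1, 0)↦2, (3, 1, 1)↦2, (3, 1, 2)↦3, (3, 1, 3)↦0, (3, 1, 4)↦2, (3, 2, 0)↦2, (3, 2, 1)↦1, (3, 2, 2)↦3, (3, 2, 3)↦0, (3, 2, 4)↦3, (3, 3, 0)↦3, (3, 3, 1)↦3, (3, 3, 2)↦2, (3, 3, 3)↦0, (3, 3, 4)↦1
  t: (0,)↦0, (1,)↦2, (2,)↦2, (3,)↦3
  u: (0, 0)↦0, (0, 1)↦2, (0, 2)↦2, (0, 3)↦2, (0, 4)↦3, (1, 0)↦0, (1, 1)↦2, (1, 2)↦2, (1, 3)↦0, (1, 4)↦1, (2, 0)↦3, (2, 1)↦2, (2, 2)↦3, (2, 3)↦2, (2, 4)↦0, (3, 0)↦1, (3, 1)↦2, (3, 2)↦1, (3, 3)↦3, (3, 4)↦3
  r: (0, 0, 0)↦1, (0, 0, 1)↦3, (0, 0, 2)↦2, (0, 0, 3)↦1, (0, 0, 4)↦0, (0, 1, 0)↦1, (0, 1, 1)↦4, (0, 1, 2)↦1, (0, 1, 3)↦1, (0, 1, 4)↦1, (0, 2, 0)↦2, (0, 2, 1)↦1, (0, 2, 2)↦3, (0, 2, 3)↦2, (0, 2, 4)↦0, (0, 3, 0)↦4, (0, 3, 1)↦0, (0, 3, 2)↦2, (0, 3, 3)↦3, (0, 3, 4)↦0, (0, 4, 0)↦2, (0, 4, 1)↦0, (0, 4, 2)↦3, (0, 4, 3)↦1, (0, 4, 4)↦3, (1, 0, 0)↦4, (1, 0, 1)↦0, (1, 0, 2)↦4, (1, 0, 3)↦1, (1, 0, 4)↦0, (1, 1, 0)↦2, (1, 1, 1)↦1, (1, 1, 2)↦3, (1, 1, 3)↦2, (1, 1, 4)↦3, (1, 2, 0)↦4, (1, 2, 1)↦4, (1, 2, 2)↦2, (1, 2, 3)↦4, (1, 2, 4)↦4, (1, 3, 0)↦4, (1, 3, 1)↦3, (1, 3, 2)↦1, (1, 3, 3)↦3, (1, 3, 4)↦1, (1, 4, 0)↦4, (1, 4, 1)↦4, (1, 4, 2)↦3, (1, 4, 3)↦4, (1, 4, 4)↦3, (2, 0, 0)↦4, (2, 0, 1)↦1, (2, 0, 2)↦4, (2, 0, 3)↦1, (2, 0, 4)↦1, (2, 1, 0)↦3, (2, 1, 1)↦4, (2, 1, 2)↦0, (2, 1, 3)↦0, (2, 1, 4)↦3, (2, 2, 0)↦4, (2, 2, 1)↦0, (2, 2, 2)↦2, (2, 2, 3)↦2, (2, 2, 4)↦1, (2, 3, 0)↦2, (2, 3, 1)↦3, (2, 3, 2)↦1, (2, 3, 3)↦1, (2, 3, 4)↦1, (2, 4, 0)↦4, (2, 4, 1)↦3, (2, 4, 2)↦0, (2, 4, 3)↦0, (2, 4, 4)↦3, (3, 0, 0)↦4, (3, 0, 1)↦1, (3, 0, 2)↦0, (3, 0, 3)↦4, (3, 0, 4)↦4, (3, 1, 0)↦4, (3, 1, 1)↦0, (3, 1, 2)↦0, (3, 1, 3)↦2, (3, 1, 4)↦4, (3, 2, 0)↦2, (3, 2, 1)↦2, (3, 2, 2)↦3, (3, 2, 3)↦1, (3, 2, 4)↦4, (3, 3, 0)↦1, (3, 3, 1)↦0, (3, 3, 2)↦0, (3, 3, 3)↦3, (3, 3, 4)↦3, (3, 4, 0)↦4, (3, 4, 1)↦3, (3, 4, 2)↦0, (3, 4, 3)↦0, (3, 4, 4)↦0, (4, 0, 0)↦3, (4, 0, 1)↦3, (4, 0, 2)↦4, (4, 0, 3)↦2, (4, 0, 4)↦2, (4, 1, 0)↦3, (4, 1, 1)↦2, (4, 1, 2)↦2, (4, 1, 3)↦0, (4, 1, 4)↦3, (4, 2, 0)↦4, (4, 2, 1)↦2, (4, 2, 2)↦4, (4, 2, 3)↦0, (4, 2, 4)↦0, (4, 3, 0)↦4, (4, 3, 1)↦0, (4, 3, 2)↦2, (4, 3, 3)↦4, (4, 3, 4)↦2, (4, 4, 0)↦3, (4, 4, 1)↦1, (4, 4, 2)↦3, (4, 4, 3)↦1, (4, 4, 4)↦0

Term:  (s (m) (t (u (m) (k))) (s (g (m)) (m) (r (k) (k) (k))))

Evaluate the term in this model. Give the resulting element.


value = 1

  m = 2
  m = 2
  k = 0
  (u (m) (k)) = u(2, 0) = 3
  (t (u (m) (k))) = t(3,) = 3
  m = 2
  (g (m)) = g(2,) = 2
  m = 2
  k = 0
  k = 0
  k = 0
  (r (k) (k) (k)) = r(0, 0, 0) = 1
  (s (g (m)) (m) (r (k) (k) (k))) = s(2, 2, 1) = 2
  (s (m) (t (u (m) (k))) (s (g (m)) (m) (r (k) (k) (k)))) = s(2, 3, 2) = 1


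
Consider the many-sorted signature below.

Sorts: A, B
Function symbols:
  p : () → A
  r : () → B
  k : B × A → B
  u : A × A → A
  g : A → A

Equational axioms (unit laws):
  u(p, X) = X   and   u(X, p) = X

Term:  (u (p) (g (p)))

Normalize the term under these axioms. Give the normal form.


normal form = (g (p))

1. (u (p) (g (p)))  →  (g (p))


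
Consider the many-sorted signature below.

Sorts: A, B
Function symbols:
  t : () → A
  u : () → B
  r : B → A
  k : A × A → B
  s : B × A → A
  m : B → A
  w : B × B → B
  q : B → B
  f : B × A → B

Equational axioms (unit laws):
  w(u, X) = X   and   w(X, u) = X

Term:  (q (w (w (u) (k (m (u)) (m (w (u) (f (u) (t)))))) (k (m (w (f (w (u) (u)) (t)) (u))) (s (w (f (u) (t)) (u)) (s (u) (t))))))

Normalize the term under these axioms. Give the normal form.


normal form = (q (w (k (m (u)) (m (f (u) (t)))) (k (m (f (u) (t))) (s (f (u) (t)) (s (u) (t))))))

1. (q (w (w (u) (k (m (u)) (m (w (u) (f (u) (t)))))) (k (m (w (f (w (u) (u)) (t)) (u))) (s (w (f (u) (t)) (u)) (s (u) (t))))))  →  (q (w (k (m (u)) (m (w (u) (f (u) (t))))) (k (m (w (f (w (u) (u)) (t)) (u))) (s (w (f (u) (t)) (u)) (s (u) (t))))))
2. (q (w (k (m (u)) (m (w (u) (f (u) (t))))) (k (m (w (f (w (u) (u)) (t)) (u))) (s (w (f (u) (t)) (u)) (s (u) (t))))))  →  (q (w (k (m (u)) (m (f (u) (t)))) (k (m (w (f (w (u) (u)) (t)) (u))) (s (w (f (u) (t)) (u)) (s (u) (t))))))
3. (q (w (k (m (u)) (m (f (u) (t)))) (k (m (w (f (w (u) (u)) (t)) (u))) (s (w (f (u) (t)) (u)) (s (u) (t))))))  →  (q (w (k (m (u)) (m (f (u) (t)))) (k (m (f (w (u) (u)) (t))) (s (w (f (u) (t)) (u)) (s (u) (t))))))
4. (q (w (k (m (u)) (m (f (u) (t)))) (k (m (f (w (u) (u)) (t))) (s (w (f (u) (t)) (u)) (s (u) (t))))))  →  (q (w (k (m (u)) (m (f (u) (t)))) (k (m (f (u) (t))) (s (w (f (u) (t)) (u)) (s (u) (t))))))
5. (q (w (k (m (u)) (m (f (u) (t)))) (k (m (f (u) (t))) (s (w (f (u) (t)) (u)) (s (u) (t))))))  →  (q (w (k (m (u)) (m (f (u) (t)))) (k (m (f (u) (t))) (s (f (u) (t)) (s (u) (t))))))


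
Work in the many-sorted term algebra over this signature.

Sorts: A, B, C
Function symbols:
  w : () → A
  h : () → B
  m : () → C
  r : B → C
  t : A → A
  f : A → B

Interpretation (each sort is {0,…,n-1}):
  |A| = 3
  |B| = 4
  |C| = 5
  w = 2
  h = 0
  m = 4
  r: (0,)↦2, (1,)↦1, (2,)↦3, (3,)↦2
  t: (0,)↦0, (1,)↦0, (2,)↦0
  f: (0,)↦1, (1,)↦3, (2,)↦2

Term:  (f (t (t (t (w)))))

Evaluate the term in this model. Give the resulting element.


value = 1

  w = 2
  (t (w)) = t(2,) = 0
  (t (t (w))) = t(0,) = 0
  (t (t (t (w)))) = t(0,) = 0
  (f (t (t (t (w))))) = f(0,) = 1


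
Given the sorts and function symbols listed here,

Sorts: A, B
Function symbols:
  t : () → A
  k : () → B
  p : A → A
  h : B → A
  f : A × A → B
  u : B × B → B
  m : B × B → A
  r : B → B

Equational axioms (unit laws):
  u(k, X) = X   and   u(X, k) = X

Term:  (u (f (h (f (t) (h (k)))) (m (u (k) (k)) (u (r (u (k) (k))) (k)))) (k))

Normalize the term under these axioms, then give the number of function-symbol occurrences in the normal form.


size = 10

1. (u (f (h (f (t) (h (k)))) (m (u (k) (k)) (u (r (u (k) (k))) (k)))) (k))  →  (f (h (f (t) (h (k)))) (m (u (k) (k)) (u (r (u (k) (k))) (k))))
2. (f (h (f (t) (h (k)))) (m (u (k) (k)) (u (r (u (k) (k))) (k))))  →  (f (h (f (t) (h (k)))) (m (k) (u (r (u (k) (k))) (k))))
3. (f (h (f (t) (h (k)))) (m (k) (u (r (u (k) (k))) (k))))  →  (f (h (f (t) (h (k)))) (m (k) (r (u (k) (k)))))
4. (f (h (f (t) (h (k)))) (m (k) (r (u (k) (k)))))  →  (f (h (f (t) (h (k)))) (m (k) (r (k))))
normal form: (f (h (f (t) (h (k)))) (m (k) (r (k))))


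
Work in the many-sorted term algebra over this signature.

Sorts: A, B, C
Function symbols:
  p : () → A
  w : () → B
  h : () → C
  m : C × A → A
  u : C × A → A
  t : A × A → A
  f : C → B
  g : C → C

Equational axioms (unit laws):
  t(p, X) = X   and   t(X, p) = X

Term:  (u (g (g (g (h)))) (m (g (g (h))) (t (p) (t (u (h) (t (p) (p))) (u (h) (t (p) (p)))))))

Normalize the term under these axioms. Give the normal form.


1. (u (g (g (g (h)))) (m (g (g (h))) (t (p) (t (u (h) (t (p) (p))) (u (h) (t (p) (p)))))))  →  (u (g (g (g (h)))) (m (g (g (h))) (t (u (h) (t (p) (p))) (u (h) (t (p) (p))))))
2. (u (g (g (g (h)))) (m (g (g (h))) (t (u (h) (t (p) (p))) (u (h) (t (p) (p))))))  →  (u (g (g (g (h)))) (m (g (g (h))) (t (u (h) (p)) (u (h) (t (p) (p))))))
3. (u (g (g (g (h)))) (m (g (g (h))) (t (u (h) (p)) (u (h) (t (p) (p))))))  →  (u (g (g (g (h)))) (m (g (g (h))) (t (u (h) (p)) (u (h) (p)))))

normal form = (u (g (g (g (h)))) (m (g (g (h))) (t (u (h) (p)) (u (h) (p)))))


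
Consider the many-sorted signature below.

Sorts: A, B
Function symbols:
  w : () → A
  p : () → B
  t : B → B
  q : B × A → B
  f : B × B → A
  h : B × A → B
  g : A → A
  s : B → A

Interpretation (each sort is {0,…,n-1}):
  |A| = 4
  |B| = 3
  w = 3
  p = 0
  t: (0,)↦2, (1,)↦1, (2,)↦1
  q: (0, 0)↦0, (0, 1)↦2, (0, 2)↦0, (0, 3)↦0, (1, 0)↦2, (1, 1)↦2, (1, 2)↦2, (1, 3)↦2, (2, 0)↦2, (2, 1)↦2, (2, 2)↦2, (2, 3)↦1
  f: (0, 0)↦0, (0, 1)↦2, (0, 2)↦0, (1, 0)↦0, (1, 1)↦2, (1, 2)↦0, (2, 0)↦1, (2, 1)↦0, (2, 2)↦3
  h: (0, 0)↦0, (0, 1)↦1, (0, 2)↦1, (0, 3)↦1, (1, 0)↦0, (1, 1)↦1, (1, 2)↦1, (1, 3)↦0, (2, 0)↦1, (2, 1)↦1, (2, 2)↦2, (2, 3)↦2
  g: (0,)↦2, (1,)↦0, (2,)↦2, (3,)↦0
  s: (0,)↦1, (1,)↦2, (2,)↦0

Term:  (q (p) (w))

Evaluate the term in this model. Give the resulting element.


  p = 0
  w = 3
  (q (p) (w)) = q(0, 3) = 0

value = 0


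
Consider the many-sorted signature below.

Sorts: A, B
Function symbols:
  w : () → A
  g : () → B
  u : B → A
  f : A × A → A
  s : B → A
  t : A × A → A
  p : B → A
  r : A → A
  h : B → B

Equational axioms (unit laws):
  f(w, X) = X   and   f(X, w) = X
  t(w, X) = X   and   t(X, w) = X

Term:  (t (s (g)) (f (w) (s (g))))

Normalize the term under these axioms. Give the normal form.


1. (t (s (g)) (f (w) (s (g))))  →  (t (s (g)) (s (g)))

normal form = (t (s (g)) (s (g)))


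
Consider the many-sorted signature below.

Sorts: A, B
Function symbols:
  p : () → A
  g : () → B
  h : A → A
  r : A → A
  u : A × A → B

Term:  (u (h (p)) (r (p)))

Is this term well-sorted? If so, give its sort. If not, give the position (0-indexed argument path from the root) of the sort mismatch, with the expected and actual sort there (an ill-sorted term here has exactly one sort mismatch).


well-sorted; sort = B

    (p) : A
  (h (p)) : A
    (p) : A
  (r (p)) : A
(u (h (p)) (r (p))) : B


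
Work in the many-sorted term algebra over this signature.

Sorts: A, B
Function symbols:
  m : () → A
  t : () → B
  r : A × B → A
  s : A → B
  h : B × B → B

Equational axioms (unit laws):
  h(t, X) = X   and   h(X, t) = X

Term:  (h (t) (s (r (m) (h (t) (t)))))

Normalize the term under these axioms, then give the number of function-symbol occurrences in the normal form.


1. (h (t) (s (r (m) (h (t) (t)))))  →  (s (r (m) (h (t) (t))))
2. (s (r (m) (h (t) (t))))  →  (s (r (m) (t)))
normal form: (s (r (m) (t)))

size = 4


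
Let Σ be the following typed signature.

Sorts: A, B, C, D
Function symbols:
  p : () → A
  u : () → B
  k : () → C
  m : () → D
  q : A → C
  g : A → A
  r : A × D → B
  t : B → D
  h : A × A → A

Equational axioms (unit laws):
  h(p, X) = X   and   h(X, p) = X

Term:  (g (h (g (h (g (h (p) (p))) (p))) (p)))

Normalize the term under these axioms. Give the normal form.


1. (g (h (g (h (g (h (p) (p))) (p))) (p)))  →  (g (g (h (g (h (p) (p))) (p))))
2. (g (g (h (g (h (p) (p))) (p))))  →  (g (g (g (h (p) (p)))))
3. (g (g (g (h (p) (p)))))  →  (g (g (g (p))))

normal form = (g (g (g (p))))


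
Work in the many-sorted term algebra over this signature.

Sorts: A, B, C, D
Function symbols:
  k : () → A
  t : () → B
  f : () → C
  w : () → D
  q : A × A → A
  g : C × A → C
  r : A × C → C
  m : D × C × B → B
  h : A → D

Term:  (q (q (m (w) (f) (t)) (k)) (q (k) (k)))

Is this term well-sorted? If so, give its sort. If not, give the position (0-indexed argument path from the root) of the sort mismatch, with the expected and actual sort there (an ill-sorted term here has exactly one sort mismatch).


ill-sorted at position [0, 0]: expected A, got B

      (w) : D
      (f) : C
      (t) : B
    (m (w) (f) (t)) : B
    (k) : A
  (q (m (w) (f) (t)) (k)) : ✗ arg 0 at [0, 0] has sort B, expected A
    (k) : A
    (k) : A
  (q (k) (k)) : A


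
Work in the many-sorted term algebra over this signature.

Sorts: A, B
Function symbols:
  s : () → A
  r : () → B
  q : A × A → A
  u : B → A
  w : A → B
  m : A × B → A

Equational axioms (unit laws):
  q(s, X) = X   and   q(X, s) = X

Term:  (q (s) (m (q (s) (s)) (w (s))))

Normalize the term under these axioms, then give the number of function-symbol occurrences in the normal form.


size = 4

1. (q (s) (m (q (s) (s)) (w (s))))  →  (m (q (s) (s)) (w (s)))
2. (m (q (s) (s)) (w (s)))  →  (m (s) (w (s)))
normal form: (m (s) (w (s)))


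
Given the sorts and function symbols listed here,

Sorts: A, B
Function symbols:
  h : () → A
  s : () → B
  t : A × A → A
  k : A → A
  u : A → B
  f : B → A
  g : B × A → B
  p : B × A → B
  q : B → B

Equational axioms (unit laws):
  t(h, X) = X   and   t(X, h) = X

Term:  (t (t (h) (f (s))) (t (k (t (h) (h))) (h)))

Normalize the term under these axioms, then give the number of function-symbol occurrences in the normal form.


1. (t (t (h) (f (s))) (t (k (t (h) (h))) (h)))  →  (t (f (s)) (t (k (t (h) (h))) (h)))
2. (t (f (s)) (t (k (t (h) (h))) (h)))  →  (t (f (s)) (k (t (h) (h))))
3. (t (f (s)) (k (t (h) (h))))  →  (t (f (s)) (k (h)))
normal form: (t (f (s)) (k (h)))

size = 5


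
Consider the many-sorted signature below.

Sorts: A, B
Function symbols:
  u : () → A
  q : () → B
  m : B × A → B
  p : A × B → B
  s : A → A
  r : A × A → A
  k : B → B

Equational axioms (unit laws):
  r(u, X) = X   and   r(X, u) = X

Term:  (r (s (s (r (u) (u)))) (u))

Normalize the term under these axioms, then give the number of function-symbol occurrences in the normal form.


size = 3

1. (r (s (s (r (u) (u)))) (u))  →  (s (s (r (u) (u))))
2. (s (s (r (u) (u))))  →  (s (s (u)))
normal form: (s (s (u)))


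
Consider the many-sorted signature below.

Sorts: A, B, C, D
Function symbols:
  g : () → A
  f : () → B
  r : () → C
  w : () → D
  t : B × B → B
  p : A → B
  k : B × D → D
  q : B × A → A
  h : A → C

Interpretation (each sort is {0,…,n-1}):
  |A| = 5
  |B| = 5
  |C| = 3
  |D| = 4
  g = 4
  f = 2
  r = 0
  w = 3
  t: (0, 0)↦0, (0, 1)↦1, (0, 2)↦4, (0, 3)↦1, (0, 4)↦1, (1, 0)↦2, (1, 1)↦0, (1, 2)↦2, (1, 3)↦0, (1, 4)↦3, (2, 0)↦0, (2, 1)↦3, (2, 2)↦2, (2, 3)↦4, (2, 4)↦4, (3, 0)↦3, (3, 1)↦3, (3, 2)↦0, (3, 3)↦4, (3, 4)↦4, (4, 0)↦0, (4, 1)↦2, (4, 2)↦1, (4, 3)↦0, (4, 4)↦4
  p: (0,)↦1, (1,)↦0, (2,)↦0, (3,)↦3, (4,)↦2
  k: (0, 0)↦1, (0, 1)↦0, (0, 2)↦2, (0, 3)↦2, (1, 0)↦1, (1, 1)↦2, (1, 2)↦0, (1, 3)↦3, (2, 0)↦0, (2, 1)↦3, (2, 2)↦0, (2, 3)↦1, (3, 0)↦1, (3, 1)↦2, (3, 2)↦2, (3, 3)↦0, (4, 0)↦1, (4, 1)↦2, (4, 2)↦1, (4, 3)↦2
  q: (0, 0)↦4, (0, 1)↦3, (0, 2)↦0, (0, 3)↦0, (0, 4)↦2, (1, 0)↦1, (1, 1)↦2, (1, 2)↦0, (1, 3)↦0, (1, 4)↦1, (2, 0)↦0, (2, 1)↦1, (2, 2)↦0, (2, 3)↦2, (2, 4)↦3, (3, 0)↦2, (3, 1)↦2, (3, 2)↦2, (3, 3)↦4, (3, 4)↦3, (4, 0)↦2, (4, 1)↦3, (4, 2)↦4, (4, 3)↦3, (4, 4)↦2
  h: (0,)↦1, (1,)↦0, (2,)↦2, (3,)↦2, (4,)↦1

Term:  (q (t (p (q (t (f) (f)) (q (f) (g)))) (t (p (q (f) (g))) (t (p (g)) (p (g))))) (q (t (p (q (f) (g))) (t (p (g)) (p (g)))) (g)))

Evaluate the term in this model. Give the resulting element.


value = 0

  f = 2
  f = 2
  (t (f) (f)) = t(2, 2) = 2
  f = 2
  g = 4
  (q (f) (g)) = q(2, 4) = 3
  (q (t (f) (f)) (q (f) (g))) = q(2, 3) = 2
  (p (q (t (f) (f)) (q (f) (g)))) = p(2,) = 0
  f = 2
  g = 4
  (q (f) (g)) = q(2, 4) = 3
  (p (q (f) (g))) = p(3,) = 3
  g = 4
  (p (g)) = p(4,) = 2
  g = 4
  (p (g)) = p(4,) = 2
  (t (p (g)) (p (g))) = t(2, 2) = 2
  (t (p (q (f) (g))) (t (p (g)) (p (g)))) = t(3, 2) = 0
  (t (p (q (t (f) (f)) (q (f) (g)))) (t (p (q (f) (g))) (t (p (g)) (p (g))))) = t(0, 0) = 0
  f = 2
  g = 4
  (q (f) (g)) = q(2, 4) = 3
  (p (q (f) (g))) = p(3,) = 3
  g = 4
  (p (g)) = p(4,) = 2
  g = 4
  (p (g)) = p(4,) = 2
  (t (p (g)) (p (g))) = t(2, 2) = 2
  (t (p (q (f) (g))) (t (p (g)) (p (g)))) = t(3, 2) = 0
  g = 4
  (q (t (p (q (f) (g))) (t (p (g)) (p (g)))) (g)) = q(0, 4) = 2
  (q (t (p (q (t (f) (f)) (q (f) (g)))) (t (p (q (f) (g))) (t (p (g)) (p (g))))) (q (t (p (q (f) (g))) (t (p (g)) (p (g)))) (g))) = q(0, 2) = 0


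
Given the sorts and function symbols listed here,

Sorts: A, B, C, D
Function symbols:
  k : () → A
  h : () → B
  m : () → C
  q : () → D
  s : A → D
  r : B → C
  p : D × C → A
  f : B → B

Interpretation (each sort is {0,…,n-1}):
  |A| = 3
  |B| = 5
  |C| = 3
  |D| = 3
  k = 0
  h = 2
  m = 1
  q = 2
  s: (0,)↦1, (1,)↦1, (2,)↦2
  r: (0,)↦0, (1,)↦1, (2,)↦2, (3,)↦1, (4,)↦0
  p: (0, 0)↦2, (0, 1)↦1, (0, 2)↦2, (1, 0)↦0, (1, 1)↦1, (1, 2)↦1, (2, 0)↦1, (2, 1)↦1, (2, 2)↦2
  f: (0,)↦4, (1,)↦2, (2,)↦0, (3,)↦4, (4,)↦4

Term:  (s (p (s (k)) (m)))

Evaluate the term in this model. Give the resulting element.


  k = 0
  (s (k)) = s(0,) = 1
  m = 1
  (p (s (k)) (m)) = p(1, 1) = 1
  (s (p (s (k)) (m))) = s(1,) = 1

value = 1


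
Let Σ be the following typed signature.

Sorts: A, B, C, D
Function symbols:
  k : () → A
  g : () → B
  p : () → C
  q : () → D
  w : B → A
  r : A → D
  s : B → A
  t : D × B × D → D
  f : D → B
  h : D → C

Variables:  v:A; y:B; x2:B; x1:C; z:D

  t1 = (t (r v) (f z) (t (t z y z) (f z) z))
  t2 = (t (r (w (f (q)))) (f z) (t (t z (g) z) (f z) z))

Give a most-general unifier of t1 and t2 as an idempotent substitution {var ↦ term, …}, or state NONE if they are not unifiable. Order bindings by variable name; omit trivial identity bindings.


{v ↦ (w (f (q))), y ↦ (g)}


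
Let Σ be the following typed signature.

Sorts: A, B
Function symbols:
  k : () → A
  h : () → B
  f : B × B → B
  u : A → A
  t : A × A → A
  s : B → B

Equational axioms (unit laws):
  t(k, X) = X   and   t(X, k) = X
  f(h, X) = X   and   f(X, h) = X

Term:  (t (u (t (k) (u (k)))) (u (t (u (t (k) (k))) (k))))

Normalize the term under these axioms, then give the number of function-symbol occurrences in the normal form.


1. (t (u (t (k) (u (k)))) (u (t (u (t (k) (k))) (k))))  →  (t (u (u (k))) (u (t (u (t (k) (k))) (k))))
2. (t (u (u (k))) (u (t (u (t (k) (k))) (k))))  →  (t (u (u (k))) (u (u (t (k) (k)))))
3. (t (u (u (k))) (u (u (t (k) (k)))))  →  (t (u (u (k))) (u (u (k))))
normal form: (t (u (u (k))) (u (u (k))))

size = 7


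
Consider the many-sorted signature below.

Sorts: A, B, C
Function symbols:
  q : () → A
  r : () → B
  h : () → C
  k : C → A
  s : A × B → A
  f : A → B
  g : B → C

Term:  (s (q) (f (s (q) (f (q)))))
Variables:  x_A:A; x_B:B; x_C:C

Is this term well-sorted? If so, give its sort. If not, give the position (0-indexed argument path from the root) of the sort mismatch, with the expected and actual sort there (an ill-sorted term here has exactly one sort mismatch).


well-sorted; sort = A

  (q) : A
      (q) : A
        (q) : A
      (f (q)) : B
    (s (q) (f (q))) : A
  (f (s (q) (f (q)))) : B
(s (q) (f (s (q) (f (q))))) : A


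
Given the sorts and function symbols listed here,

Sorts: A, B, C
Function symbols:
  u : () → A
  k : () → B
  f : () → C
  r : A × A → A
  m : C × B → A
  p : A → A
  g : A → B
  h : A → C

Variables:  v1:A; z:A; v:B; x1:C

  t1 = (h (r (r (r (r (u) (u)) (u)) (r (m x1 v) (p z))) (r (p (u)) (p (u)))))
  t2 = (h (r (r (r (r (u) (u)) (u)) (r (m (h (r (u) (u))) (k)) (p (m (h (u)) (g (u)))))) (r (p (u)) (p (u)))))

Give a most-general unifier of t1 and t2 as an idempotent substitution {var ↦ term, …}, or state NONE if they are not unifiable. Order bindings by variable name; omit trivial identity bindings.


{v ↦ (k), x1 ↦ (h (r (u) (u))), z ↦ (m (h (u)) (g (u)))}


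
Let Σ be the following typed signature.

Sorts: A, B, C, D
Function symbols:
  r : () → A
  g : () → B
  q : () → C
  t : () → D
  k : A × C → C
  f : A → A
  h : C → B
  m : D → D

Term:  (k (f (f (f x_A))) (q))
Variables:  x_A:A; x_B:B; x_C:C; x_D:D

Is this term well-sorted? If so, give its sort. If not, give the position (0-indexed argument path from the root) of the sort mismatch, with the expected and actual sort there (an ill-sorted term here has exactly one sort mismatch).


well-sorted; sort = C

        x_A : A
      (f x_A) : A
    (f (f x_A)) : A
  (f (f (f x_A))) : A
  (q) : C
(k (f (f (f x_A))) (q)) : C


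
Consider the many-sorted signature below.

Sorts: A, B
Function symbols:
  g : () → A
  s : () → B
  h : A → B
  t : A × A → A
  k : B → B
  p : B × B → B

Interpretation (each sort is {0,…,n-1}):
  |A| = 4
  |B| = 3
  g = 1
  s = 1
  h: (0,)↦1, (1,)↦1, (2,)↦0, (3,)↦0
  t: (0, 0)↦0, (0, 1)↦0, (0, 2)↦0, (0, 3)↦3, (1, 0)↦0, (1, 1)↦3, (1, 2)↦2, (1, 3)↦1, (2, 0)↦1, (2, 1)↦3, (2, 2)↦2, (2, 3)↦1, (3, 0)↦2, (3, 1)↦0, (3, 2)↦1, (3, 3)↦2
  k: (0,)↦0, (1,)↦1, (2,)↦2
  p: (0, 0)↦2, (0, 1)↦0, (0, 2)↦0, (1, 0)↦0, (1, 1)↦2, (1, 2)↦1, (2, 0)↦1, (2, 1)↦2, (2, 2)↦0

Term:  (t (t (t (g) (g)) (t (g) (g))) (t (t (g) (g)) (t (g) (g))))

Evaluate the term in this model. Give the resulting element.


  g = 1
  g = 1
  (t (g) (g)) = t(1, 1) = 3
  g = 1
  g = 1
  (t (g) (g)) = t(1, 1) = 3
  (t (t (g) (g)) (t (g) (g))) = t(3, 3) = 2
  g = 1
  g = 1
  (t (g) (g)) = t(1, 1) = 3
  g = 1
  g = 1
  (t (g) (g)) = t(1, 1) = 3
  (t (t (g) (g)) (t (g) (g))) = t(3, 3) = 2
  (t (t (t (g) (g)) (t (g) (g))) (t (t (g) (g)) (t (g) (g)))) = t(2, 2) = 2

value = 2


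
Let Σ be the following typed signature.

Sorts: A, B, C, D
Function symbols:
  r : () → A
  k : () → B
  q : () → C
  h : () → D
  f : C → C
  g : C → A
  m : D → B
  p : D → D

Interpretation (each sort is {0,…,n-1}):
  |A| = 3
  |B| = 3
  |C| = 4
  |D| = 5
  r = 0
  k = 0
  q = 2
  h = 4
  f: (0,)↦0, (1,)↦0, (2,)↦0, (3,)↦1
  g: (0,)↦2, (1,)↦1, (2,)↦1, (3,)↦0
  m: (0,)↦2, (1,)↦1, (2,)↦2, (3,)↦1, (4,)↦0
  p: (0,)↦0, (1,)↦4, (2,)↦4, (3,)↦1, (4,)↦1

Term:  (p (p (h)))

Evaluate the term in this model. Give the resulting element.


  h = 4
  (p (h)) = p(4,) = 1
  (p (p (h))) = p(1,) = 4

value = 4


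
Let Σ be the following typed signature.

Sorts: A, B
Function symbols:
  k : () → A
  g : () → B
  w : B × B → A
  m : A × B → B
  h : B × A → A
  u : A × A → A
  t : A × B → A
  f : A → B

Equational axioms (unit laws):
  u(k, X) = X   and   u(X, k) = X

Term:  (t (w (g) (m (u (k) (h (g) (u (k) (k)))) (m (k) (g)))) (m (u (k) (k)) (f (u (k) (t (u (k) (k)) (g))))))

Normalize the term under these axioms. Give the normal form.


1. (t (w (g) (m (u (k) (h (g) (u (k) (k)))) (m (k) (g)))) (m (u (k) (k)) (f (u (k) (t (u (k) (k)) (g))))))  →  (t (w (g) (m (h (g) (u (k) (k))) (m (k) (g)))) (m (u (k) (k)) (f (u (k) (t (u (k) (k)) (g))))))
2. (t (w (g) (m (h (g) (u (k) (k))) (m (k) (g)))) (m (u (k) (k)) (f (u (k) (t (u (k) (k)) (g))))))  →  (t (w (g) (m (h (g) (k)) (m (k) (g)))) (m (u (k) (k)) (f (u (k) (t (u (k) (k)) (g))))))
3. (t (w (g) (m (h (g) (k)) (m (k) (g)))) (m (u (k) (k)) (f (u (k) (t (u (k) (k)) (g))))))  →  (t (w (g) (m (h (g) (k)) (m (k) (g)))) (m (k) (f (u (k) (t (u (k) (k)) (g))))))
4. (t (w (g) (m (h (g) (k)) (m (k) (g)))) (m (k) (f (u (k) (t (u (k) (k)) (g))))))  →  (t (w (g) (m (h (g) (k)) (m (k) (g)))) (m (k) (f (t (u (k) (k)) (g)))))
5. (t (w (g) (m (h (g) (k)) (m (k) (g)))) (m (k) (f (t (u (k) (k)) (g)))))  →  (t (w (g) (m (h (g) (k)) (m (k) (g)))) (m (k) (f (t (k) (g)))))

normal form = (t (w (g) (m (h (g) (k)) (m (k) (g)))) (m (k) (f (t (k) (g)))))


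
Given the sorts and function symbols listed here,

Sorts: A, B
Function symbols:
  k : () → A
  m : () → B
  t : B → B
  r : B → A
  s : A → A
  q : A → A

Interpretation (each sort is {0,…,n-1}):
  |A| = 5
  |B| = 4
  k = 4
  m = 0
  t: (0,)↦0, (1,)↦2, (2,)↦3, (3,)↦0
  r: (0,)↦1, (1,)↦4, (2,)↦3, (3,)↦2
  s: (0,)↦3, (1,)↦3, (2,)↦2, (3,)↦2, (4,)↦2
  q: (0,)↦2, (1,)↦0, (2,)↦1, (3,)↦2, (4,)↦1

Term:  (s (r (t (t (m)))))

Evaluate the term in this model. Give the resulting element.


  m = 0
  (t (m)) = t(0,) = 0
  (t (t (m))) = t(0,) = 0
  (r (t (t (m)))) = r(0,) = 1
  (s (r (t (t (m))))) = s(1,) = 3

value = 3


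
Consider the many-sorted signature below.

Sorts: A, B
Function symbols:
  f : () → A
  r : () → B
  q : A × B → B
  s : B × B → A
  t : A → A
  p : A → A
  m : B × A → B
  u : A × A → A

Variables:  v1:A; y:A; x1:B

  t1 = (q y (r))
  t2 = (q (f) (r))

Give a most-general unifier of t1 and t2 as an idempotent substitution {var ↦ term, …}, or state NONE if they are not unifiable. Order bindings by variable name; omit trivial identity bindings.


{y ↦ (f)}


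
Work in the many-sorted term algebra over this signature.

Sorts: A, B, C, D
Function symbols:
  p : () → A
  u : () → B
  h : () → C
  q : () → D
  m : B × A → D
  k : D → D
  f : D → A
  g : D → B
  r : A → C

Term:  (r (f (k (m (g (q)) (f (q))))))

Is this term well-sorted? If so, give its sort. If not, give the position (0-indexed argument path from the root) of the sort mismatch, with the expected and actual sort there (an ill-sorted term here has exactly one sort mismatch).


well-sorted; sort = C

          (q) : D
        (g (q)) : B
          (q) : D
        (f (q)) : A
      (m (g (q)) (f (q))) : D
    (k (m (g (q)) (f (q)))) : D
  (f (k (m (g (q)) (f (q))))) : A
(r (f (k (m (g (q)) (f (q)))))) : C


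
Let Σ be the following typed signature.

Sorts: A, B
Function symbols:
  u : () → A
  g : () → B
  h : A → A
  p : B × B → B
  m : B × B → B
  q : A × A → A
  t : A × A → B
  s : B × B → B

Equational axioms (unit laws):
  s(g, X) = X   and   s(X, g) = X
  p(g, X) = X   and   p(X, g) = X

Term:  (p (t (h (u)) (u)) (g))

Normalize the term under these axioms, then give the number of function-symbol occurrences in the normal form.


size = 4

1. (p (t (h (u)) (u)) (g))  →  (t (h (u)) (u))
normal form: (t (h (u)) (u))


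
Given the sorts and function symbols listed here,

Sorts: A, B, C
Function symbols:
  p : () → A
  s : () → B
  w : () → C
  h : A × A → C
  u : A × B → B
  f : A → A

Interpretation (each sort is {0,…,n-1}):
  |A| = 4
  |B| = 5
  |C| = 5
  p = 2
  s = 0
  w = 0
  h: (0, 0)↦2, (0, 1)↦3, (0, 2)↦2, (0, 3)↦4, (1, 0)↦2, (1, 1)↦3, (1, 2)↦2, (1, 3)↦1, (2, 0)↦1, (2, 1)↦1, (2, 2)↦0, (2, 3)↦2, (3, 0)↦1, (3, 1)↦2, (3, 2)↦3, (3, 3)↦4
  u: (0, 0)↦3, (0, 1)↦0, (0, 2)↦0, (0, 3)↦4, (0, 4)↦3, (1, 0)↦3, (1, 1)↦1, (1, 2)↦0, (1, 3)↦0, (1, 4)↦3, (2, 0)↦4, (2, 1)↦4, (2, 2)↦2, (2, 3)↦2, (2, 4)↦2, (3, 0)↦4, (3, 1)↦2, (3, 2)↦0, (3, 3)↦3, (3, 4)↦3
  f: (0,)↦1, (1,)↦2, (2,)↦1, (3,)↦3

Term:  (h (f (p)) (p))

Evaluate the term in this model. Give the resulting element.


  p = 2
  (f (p)) = f(2,) = 1
  p = 2
  (h (f (p)) (p)) = h(1, 2) = 2

value = 2


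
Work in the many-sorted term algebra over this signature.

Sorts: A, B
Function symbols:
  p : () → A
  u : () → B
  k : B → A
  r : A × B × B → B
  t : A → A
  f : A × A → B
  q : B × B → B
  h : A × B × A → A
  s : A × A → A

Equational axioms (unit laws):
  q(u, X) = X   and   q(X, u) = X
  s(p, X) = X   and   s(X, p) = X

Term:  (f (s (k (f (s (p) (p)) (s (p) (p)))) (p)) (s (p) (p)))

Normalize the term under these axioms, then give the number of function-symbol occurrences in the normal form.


size = 6

1. (f (s (k (f (s (p) (p)) (s (p) (p)))) (p)) (s (p) (p)))  →  (f (k (f (s (p) (p)) (s (p) (p)))) (s (p) (p)))
2. (f (k (f (s (p) (p)) (s (p) (p)))) (s (p) (p)))  →  (f (k (f (p) (s (p) (p)))) (s (p) (p)))
3. (f (k (f (p) (s (p) (p)))) (s (p) (p)))  →  (f (k (f (p) (p))) (s (p) (p)))
4. (f (k (f (p) (p))) (s (p) (p)))  →  (f (k (f (p) (p))) (p))
normal form: (f (k (f (p) (p))) (p))


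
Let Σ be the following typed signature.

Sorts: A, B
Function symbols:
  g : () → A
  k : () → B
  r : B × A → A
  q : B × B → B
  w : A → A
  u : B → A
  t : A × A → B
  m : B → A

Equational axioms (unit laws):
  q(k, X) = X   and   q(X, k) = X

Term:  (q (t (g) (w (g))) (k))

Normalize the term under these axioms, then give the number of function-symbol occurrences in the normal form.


1. (q (t (g) (w (g))) (k))  →  (t (g) (w (g)))
normal form: (t (g) (w (g)))

size = 4


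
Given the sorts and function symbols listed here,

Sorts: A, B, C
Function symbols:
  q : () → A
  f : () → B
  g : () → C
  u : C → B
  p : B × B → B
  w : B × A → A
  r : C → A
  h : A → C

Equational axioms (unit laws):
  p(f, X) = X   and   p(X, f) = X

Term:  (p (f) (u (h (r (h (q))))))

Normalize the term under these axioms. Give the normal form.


normal form = (u (h (r (h (q)))))

1. (p (f) (u (h (r (h (q))))))  →  (u (h (r (h (q)))))


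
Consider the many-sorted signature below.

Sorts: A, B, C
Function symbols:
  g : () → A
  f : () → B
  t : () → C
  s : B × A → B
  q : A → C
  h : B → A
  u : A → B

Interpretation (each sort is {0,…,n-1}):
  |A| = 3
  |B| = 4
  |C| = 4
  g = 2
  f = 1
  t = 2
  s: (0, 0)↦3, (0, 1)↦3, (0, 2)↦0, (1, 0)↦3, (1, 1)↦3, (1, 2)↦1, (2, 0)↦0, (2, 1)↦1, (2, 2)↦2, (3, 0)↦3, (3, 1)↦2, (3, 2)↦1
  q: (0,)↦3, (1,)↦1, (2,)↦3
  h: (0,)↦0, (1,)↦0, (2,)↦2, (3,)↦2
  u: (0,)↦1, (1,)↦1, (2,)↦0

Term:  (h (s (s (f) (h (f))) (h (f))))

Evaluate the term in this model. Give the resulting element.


  f = 1
  f = 1
  (h (f)) = h(1,) = 0
  (s (f) (h (f))) = s(1, 0) = 3
  f = 1
  (h (f)) = h(1,) = 0
  (s (s (f) (h (f))) (h (f))) = s(3, 0) = 3
  (h (s (s (f) (h (f))) (h (f)))) = h(3,) = 2

value = 2


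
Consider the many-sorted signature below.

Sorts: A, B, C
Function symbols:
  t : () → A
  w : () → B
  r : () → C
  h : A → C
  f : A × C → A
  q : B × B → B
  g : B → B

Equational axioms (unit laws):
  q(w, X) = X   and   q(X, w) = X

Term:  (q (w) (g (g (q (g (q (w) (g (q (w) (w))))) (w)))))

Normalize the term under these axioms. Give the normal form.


normal form = (g (g (g (g (w)))))

1. (q (w) (g (g (q (g (q (w) (g (q (w) (w))))) (w)))))  →  (g (g (q (g (q (w) (g (q (w) (w))))) (w))))
2. (g (g (q (g (q (w) (g (q (w) (w))))) (w))))  →  (g (g (g (q (w) (g (q (w) (w)))))))
3. (g (g (g (q (w) (g (q (w) (w)))))))  →  (g (g (g (g (q (w) (w))))))
4. (g (g (g (g (q (w) (w))))))  →  (g (g (g (g (w)))))


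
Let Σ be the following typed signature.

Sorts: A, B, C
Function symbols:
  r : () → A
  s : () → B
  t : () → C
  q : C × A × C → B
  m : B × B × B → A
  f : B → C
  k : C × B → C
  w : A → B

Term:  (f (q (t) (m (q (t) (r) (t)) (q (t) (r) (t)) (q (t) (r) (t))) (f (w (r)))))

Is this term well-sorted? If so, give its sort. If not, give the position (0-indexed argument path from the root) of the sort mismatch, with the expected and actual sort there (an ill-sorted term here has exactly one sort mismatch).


well-sorted; sort = C

    (t) : C
        (t) : C
        (r) : A
        (t) : C
      (q (t) (r) (t)) : B
        (t) : C
        (r) : A
        (t) : C
      (q (t) (r) (t)) : B
        (t) : C
        (r) : A
        (t) : C
      (q (t) (r) (t)) : B
    (m (q (t) (r) (t)) (q (t) (r) (t)) (q (t) (r) (t))) : A
        (r) : A
      (w (r)) : B
    (f (w (r))) : C
  (q (t) (m (q (t) (r) (t)) (q (t) (r) (t)) (q (t) (r) (t))) (f (w (r)))) : B
(f (q (t) (m (q (t) (r) (t)) (q (t) (r) (t)) (q (t) (r) (t))) (f (w (r))))) : C


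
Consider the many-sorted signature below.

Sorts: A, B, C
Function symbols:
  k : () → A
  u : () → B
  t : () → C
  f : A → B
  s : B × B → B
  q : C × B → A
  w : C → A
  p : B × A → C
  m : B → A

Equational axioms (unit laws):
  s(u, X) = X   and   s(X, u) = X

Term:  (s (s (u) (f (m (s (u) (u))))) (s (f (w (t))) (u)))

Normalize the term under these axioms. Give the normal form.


1. (s (s (u) (f (m (s (u) (u))))) (s (f (w (t))) (u)))  →  (s (f (m (s (u) (u)))) (s (f (w (t))) (u)))
2. (s (f (m (s (u) (u)))) (s (f (w (t))) (u)))  →  (s (f (m (u))) (s (f (w (t))) (u)))
3. (s (f (m (u))) (s (f (w (t))) (u)))  →  (s (f (m (u))) (f (w (t))))

normal form = (s (f (m (u))) (f (w (t))))
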